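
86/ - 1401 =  - 1 + 1315/1401=-0.06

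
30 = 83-53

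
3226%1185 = 856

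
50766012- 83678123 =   -  32912111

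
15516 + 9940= 25456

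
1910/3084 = 955/1542 = 0.62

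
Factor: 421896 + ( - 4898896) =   -  4477000  =  - 2^3 * 5^3*11^2 * 37^1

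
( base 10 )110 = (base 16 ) 6e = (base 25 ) 4a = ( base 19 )5f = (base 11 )A0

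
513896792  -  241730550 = 272166242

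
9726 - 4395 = 5331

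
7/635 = 7/635 = 0.01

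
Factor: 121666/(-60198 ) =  - 479/237 =- 3^ ( - 1)*79^( - 1)*479^1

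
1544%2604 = 1544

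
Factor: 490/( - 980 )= -1/2 = -2^( - 1 )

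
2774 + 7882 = 10656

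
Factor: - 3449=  - 3449^1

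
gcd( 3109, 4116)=1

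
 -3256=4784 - 8040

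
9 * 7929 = 71361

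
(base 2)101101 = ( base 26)1j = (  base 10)45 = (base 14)33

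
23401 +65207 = 88608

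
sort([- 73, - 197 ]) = [ - 197,  -  73] 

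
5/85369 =5/85369=0.00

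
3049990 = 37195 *82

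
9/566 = 9/566 = 0.02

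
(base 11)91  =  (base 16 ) 64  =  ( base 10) 100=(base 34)2W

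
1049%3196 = 1049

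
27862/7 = 27862/7 = 3980.29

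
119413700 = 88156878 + 31256822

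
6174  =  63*98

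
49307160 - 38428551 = 10878609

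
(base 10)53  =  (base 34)1j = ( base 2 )110101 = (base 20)2D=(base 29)1O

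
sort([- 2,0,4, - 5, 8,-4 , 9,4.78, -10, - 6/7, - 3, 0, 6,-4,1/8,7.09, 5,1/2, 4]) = [  -  10, - 5, - 4,-4, - 3, - 2, - 6/7,0, 0, 1/8,1/2,4,4,  4.78,5,6,7.09,8 , 9] 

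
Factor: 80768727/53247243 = 3^1*7^( - 1)*13^1*31^( - 1 )*199^1*263^( - 1)*311^( - 1)*3469^1 = 26922909/17749081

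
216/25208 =27/3151 = 0.01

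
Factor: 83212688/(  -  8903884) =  - 20803172/2225971 = -2^2*11^( -1)*13^1*17^1*101^1*233^1*202361^( - 1)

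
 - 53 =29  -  82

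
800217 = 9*88913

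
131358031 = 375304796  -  243946765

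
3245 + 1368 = 4613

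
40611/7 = 5801+4/7 = 5801.57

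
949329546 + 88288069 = 1037617615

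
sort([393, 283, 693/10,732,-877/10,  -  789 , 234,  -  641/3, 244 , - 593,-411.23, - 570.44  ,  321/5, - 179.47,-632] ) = [ - 789,  -  632 ,-593, - 570.44,-411.23,  -  641/3, - 179.47,- 877/10, 321/5,693/10, 234,244,  283, 393,  732]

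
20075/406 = 49+181/406 = 49.45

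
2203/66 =2203/66= 33.38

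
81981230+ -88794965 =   -  6813735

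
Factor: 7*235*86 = 141470 = 2^1*5^1*7^1 * 43^1* 47^1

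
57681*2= 115362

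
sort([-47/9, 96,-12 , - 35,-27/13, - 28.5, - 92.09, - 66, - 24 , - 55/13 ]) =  [ - 92.09, -66, - 35, - 28.5, - 24, - 12, - 47/9, - 55/13, - 27/13,96 ]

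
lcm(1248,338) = 16224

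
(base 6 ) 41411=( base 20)DHB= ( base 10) 5551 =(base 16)15af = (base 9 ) 7547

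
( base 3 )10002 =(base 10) 83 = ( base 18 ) 4b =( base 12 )6b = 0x53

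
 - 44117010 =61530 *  ( - 717 ) 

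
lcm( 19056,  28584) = 57168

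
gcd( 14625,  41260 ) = 5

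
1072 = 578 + 494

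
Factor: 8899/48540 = 2^ (-2 )*3^( - 1)*5^( - 1 )*11^1 = 11/60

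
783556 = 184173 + 599383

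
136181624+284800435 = 420982059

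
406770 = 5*81354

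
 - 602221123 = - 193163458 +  - 409057665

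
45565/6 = 45565/6  =  7594.17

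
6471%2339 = 1793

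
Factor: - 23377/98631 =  - 3^( - 3 )*13^( -1)*97^1*241^1*281^(-1) 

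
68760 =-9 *( - 7640)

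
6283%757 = 227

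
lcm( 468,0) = 0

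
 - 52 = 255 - 307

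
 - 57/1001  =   - 57/1001 = - 0.06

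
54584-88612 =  -34028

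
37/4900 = 37/4900 = 0.01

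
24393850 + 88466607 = 112860457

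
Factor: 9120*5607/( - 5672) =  - 6391980/709 = - 2^2*3^3*5^1*7^1*19^1* 89^1*709^( - 1)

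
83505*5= 417525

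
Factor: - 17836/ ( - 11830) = 2^1 * 5^( - 1) *7^2*13^(  -  1)  =  98/65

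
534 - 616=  - 82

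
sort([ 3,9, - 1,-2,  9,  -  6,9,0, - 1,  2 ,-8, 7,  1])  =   [ - 8, -6, - 2 ,- 1, - 1, 0,1,2,3, 7, 9, 9, 9 ] 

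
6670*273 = 1820910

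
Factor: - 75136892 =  - 2^2*1607^1*11689^1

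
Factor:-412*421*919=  - 159402388 = - 2^2*103^1*421^1 * 919^1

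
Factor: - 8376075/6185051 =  - 3^3*5^2 * 19^( - 1)*367^( - 1)*887^( - 1 )*12409^1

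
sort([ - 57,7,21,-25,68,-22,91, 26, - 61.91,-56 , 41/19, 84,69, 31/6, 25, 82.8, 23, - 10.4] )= [ - 61.91,-57 ,-56, - 25,-22,-10.4, 41/19,  31/6,7,21,23,  25,26 , 68, 69,  82.8 , 84,  91]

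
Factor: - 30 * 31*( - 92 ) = 85560 = 2^3*3^1*5^1*23^1*31^1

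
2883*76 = 219108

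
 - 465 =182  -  647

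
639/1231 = 639/1231 = 0.52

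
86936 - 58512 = 28424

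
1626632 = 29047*56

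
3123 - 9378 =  - 6255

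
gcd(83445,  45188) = 1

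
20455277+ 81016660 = 101471937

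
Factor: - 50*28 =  - 2^3* 5^2*7^1 = - 1400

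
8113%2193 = 1534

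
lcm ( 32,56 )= 224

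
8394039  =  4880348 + 3513691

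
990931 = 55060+935871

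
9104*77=701008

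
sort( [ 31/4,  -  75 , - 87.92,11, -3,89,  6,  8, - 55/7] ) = [ - 87.92, - 75, - 55/7, - 3,6,  31/4,  8,11, 89]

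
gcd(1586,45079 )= 61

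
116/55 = 2+6/55 = 2.11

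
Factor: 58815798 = 2^1*3^1*9802633^1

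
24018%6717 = 3867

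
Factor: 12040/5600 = 43/20 = 2^(-2)*5^(- 1)*43^1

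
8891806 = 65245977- 56354171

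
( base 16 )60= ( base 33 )2U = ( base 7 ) 165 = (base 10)96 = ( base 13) 75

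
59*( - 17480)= -1031320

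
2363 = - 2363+4726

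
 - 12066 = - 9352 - 2714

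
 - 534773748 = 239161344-773935092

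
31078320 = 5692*5460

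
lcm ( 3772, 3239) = 297988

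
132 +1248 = 1380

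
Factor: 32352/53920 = 3/5 = 3^1*5^( - 1) 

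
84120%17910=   12480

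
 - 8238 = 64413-72651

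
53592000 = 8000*6699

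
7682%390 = 272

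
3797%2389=1408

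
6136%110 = 86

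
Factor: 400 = 2^4 * 5^2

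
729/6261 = 243/2087 = 0.12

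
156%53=50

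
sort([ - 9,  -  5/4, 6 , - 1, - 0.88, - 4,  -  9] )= [ - 9, - 9, - 4, -5/4, - 1,-0.88,  6] 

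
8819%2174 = 123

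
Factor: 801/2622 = 267/874 =2^(  -  1)*3^1*19^( - 1)*23^(-1)*89^1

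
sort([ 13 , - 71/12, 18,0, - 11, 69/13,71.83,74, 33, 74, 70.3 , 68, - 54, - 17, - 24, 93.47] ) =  [ - 54, -24, - 17, - 11, - 71/12, 0, 69/13,13,  18,33  ,  68,70.3 , 71.83, 74, 74, 93.47]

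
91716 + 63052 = 154768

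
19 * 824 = 15656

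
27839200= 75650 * 368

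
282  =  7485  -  7203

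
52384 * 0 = 0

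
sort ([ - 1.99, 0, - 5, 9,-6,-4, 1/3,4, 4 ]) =[ - 6,-5, - 4,- 1.99, 0,1/3, 4, 4,9]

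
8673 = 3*2891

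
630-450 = 180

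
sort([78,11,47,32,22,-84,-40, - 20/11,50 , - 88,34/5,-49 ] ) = [ - 88, - 84,-49, - 40,- 20/11,34/5 , 11,22,32,47,50,78]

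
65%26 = 13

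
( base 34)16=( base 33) 17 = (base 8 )50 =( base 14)2C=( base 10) 40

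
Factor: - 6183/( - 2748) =2^( - 2 )*3^2 = 9/4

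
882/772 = 441/386 = 1.14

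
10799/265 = 10799/265 = 40.75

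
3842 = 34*113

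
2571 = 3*857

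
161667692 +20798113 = 182465805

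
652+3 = 655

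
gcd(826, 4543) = 413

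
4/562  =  2/281 = 0.01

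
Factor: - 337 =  - 337^1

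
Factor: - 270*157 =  - 42390   =  - 2^1 * 3^3*5^1*157^1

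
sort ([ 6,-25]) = [  -  25,6 ]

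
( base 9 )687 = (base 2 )1000110101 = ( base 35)G5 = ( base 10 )565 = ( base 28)K5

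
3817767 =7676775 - 3859008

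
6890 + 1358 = 8248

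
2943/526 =2943/526 = 5.60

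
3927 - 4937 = -1010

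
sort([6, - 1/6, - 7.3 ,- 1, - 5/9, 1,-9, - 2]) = [ - 9, - 7.3, - 2,-1, - 5/9,- 1/6,1,6] 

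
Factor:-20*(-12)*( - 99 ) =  - 2^4*3^3 * 5^1*11^1 = - 23760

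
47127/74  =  47127/74 = 636.85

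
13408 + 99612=113020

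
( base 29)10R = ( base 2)1101100100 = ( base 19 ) 27D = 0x364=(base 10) 868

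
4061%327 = 137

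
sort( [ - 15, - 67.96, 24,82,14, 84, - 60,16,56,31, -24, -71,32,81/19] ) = [ - 71,-67.96, - 60 , - 24 , - 15, 81/19,14, 16,24,  31, 32, 56,82,84 ]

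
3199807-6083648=- 2883841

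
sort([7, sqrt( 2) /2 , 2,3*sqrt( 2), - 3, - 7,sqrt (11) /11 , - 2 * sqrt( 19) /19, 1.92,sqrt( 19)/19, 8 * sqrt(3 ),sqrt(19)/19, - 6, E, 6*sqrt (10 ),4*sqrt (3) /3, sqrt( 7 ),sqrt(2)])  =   [ - 7,-6 , - 3, - 2 *sqrt( 19)/19,sqrt( 19) /19,sqrt( 19)/19, sqrt( 11)/11, sqrt (2) /2,sqrt(2 ),1.92 , 2, 4*sqrt ( 3) /3,sqrt( 7), E, 3*sqrt(2 ), 7,8 * sqrt( 3) , 6*sqrt(10)] 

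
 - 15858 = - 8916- 6942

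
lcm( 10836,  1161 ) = 32508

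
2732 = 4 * 683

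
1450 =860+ 590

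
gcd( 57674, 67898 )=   2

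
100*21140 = 2114000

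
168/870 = 28/145 =0.19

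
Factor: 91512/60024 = 3^1*31^1*61^(-1 ) = 93/61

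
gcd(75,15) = 15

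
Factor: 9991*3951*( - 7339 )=  -  289702922499=- 3^2 * 41^1*97^1*103^1*179^1*439^1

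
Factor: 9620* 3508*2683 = 2^4*5^1*13^1 *37^1  *  877^1*2683^1 = 90543093680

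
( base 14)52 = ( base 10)72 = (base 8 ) 110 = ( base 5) 242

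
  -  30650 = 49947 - 80597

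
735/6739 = 735/6739 = 0.11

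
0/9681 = 0=0.00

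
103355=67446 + 35909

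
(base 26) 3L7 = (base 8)5025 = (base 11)1a37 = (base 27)3eg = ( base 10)2581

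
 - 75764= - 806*94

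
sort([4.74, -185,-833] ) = [  -  833, - 185,4.74] 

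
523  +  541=1064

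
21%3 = 0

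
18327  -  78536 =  - 60209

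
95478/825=31826/275 =115.73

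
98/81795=14/11685 = 0.00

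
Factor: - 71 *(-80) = 2^4*5^1 * 71^1 =5680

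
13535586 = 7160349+6375237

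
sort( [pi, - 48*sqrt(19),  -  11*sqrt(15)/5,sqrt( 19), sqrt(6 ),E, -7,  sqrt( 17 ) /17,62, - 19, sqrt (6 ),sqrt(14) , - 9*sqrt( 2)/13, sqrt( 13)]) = [ - 48*sqrt( 19), - 19,  -  11*sqrt( 15 )/5,-7,  -  9*sqrt(2 ) /13,sqrt(17)/17, sqrt( 6),sqrt( 6), E,  pi, sqrt(13),sqrt( 14 ), sqrt (19),62]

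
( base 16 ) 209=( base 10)521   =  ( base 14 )293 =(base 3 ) 201022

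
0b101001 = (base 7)56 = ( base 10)41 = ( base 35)16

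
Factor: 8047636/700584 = 2^( - 1 )*3^(-1 )*163^1*12343^1*29191^(-1) = 2011909/175146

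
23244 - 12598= 10646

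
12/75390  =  2/12565  =  0.00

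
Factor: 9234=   2^1*3^5*19^1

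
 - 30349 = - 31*979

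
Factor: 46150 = 2^1*5^2*13^1* 71^1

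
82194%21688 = 17130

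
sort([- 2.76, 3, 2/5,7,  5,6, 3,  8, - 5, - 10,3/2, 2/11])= [ - 10,-5, - 2.76,  2/11, 2/5, 3/2, 3, 3, 5, 6,7 , 8]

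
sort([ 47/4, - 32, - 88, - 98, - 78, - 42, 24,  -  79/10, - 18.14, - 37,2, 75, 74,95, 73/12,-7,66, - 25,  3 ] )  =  [ - 98,-88,-78,  -  42 , - 37, - 32, - 25, - 18.14, -79/10, - 7,2, 3, 73/12 , 47/4,24,  66, 74, 75, 95 ]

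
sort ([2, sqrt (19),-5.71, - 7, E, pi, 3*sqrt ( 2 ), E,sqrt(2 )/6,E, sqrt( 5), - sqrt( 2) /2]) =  [  -  7, - 5.71, -sqrt( 2 )/2, sqrt( 2)/6, 2, sqrt( 5) , E, E, E, pi, 3*sqrt(  2 ),sqrt (19) ]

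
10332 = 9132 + 1200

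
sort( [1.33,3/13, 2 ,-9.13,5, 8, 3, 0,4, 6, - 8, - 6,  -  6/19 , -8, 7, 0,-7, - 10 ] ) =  [-10,-9.13, - 8, - 8, - 7,-6,-6/19, 0, 0,  3/13,1.33 , 2,3,4,  5,  6, 7,8 ] 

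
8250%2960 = 2330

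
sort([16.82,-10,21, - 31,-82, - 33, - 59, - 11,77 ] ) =[ -82,-59, - 33, - 31, - 11,  -  10, 16.82, 21,77]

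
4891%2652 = 2239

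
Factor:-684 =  - 2^2*3^2*19^1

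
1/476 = 1/476 = 0.00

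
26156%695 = 441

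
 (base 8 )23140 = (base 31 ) a6s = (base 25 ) FHO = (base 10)9824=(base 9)14425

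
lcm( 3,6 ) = 6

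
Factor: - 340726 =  -2^1*170363^1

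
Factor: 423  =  3^2*47^1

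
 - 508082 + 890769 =382687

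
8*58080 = 464640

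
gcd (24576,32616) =24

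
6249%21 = 12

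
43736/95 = 460 + 36/95=460.38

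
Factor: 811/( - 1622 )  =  -1/2 = - 2^( - 1)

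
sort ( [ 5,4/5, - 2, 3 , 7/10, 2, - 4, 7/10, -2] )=[ - 4,-2, - 2,7/10, 7/10, 4/5, 2,3,  5]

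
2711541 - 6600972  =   - 3889431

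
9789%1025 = 564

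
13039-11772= 1267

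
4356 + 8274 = 12630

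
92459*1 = 92459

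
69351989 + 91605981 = 160957970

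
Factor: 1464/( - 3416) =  - 3/7 = -  3^1 *7^(  -  1)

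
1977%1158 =819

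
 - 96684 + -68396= - 165080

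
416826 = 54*7719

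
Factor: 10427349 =3^1*23^1*151121^1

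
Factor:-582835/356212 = - 2^(-2)*5^1 * 11^1*19^( - 1)*43^ (-1)*109^( - 1)*10597^1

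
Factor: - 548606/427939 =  - 2^1*19^1*14437^1 * 427939^( - 1 )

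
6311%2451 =1409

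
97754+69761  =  167515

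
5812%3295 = 2517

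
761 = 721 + 40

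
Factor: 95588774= 2^1* 2087^1*22901^1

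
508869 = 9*56541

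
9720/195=648/13  =  49.85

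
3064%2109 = 955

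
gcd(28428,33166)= 4738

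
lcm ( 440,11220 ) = 22440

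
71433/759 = 94+29/253 = 94.11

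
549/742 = 549/742 = 0.74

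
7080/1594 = 3540/797 = 4.44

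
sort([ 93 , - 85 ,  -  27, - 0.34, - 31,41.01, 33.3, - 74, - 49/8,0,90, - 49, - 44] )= [ - 85,- 74,  -  49, - 44, - 31 , - 27, - 49/8 , - 0.34,0, 33.3, 41.01, 90, 93]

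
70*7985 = 558950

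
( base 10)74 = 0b1001010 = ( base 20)3e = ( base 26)2M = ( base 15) 4E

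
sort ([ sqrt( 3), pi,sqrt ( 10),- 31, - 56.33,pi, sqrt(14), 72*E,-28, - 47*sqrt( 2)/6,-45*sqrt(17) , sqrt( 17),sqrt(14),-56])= [-45*sqrt( 17),-56.33,-56, - 31,-28, - 47*sqrt(2)/6,sqrt(3 ),pi,pi,sqrt( 10), sqrt( 14 ),sqrt ( 14 ),sqrt( 17),72*E]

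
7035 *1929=13570515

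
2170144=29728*73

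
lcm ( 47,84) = 3948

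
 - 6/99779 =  - 6/99779 = - 0.00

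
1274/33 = 1274/33 =38.61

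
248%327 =248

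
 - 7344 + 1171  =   - 6173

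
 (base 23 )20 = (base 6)114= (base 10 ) 46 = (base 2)101110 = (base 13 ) 37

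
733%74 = 67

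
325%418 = 325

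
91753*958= 87899374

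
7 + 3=10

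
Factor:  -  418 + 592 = 174 = 2^1*3^1*29^1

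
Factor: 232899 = 3^1 * 29^1*2677^1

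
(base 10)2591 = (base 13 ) 1244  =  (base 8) 5037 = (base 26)3lh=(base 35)241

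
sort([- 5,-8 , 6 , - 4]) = [ - 8, - 5, - 4,6]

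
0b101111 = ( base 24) 1N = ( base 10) 47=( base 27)1K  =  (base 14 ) 35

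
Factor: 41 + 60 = 101  =  101^1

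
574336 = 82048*7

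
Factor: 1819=17^1 * 107^1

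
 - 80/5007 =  - 1+4927/5007 = -0.02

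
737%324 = 89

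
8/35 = 8/35 = 0.23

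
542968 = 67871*8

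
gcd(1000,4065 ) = 5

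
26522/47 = 26522/47 = 564.30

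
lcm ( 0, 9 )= 0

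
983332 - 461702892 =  - 460719560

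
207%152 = 55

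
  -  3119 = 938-4057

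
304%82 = 58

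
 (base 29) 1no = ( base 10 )1532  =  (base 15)6C2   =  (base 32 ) 1FS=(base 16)5FC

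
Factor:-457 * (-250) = 2^1*5^3*457^1 = 114250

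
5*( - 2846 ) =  - 14230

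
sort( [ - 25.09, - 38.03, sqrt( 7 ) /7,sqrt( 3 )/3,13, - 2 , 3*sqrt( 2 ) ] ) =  [ - 38.03, - 25.09, - 2 , sqrt(7)/7,sqrt( 3)/3, 3*sqrt( 2 ),13] 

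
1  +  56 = 57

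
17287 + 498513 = 515800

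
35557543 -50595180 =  - 15037637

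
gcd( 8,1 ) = 1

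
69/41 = 1 + 28/41  =  1.68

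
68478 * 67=4588026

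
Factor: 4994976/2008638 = 2^4* 3^(-4)*7^1*4133^( - 1)*7433^1 = 832496/334773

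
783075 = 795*985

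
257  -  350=-93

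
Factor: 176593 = 137^1*1289^1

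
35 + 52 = 87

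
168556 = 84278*2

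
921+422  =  1343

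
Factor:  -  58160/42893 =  - 80/59=-2^4*5^1 * 59^( - 1)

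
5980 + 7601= 13581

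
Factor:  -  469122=  -  2^1*  3^1*41^1* 1907^1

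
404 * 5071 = 2048684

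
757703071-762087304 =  -4384233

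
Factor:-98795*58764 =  - 2^2*3^1*5^1*59^1*83^1*19759^1 = - 5805589380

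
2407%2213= 194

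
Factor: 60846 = 2^1*3^1*10141^1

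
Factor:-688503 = - 3^1*19^1 * 47^1*257^1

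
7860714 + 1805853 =9666567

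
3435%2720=715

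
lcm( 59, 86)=5074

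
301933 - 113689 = 188244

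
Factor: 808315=5^1*41^1 * 3943^1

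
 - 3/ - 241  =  3/241 =0.01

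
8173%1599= 178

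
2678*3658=9796124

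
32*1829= 58528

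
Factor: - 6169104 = - 2^4*3^2*42841^1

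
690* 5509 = 3801210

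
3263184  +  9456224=12719408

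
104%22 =16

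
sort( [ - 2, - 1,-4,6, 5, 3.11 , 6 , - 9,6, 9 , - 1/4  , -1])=[-9, -4,-2, - 1, - 1, - 1/4,3.11,5,  6 , 6, 6, 9]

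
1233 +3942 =5175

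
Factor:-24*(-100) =2^5*3^1*5^2 = 2400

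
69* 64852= 4474788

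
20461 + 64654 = 85115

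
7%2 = 1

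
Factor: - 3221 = -3221^1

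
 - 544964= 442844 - 987808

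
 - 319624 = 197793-517417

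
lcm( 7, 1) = 7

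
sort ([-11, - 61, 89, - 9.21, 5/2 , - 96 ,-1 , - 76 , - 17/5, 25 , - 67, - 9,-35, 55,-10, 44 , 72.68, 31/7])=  [ - 96,-76,-67, - 61 ,- 35, - 11, - 10, -9.21 ,-9, - 17/5, - 1,5/2,31/7, 25, 44,55, 72.68 , 89]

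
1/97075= 1/97075= 0.00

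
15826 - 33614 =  - 17788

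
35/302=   35/302  =  0.12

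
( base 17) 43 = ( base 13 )56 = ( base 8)107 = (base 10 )71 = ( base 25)2L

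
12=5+7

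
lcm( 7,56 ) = 56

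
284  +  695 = 979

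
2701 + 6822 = 9523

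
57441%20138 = 17165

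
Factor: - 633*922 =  - 2^1*3^1*211^1*461^1 = - 583626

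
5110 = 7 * 730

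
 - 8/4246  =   -4/2123  =  - 0.00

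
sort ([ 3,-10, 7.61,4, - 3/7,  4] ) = [-10,-3/7, 3 , 4,4,7.61 ]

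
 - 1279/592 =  -3  +  497/592 = - 2.16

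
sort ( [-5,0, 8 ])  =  [-5, 0,8]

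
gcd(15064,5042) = 2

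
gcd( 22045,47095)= 5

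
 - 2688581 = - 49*54869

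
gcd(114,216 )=6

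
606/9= 67 + 1/3=67.33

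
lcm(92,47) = 4324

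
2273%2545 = 2273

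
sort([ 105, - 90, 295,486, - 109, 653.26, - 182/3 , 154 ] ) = [-109,-90  , - 182/3,105,154,295,486,653.26 ]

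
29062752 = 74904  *388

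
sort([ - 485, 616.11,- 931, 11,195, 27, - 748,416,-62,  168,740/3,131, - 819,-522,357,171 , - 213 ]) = [ - 931,-819, - 748, - 522,-485, - 213, - 62, 11,27,  131, 168,  171, 195, 740/3, 357, 416, 616.11 ] 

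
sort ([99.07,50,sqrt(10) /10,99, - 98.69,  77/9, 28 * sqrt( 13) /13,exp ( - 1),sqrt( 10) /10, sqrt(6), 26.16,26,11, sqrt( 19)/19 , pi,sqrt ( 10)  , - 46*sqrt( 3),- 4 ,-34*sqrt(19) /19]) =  [ - 98.69,-46 * sqrt(3 ),-34 * sqrt(19) /19,  -  4, sqrt ( 19) /19, sqrt(10)/10,  sqrt(10)/10 , exp(  -  1 ),  sqrt(6 ),pi,sqrt( 10), 28  *  sqrt ( 13) /13,77/9,11,26,  26.16, 50,99, 99.07 ] 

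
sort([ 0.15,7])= [0.15, 7 ]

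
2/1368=1/684 = 0.00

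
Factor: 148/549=2^2*3^(-2)*37^1*61^( - 1 ) 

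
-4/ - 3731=4/3731 = 0.00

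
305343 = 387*789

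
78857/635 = 78857/635 = 124.18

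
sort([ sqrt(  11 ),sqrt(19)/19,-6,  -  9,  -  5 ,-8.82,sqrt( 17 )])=[  -  9,-8.82, - 6, - 5,sqrt(19)/19, sqrt( 11 ) , sqrt ( 17 )]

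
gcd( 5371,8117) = 1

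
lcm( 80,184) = 1840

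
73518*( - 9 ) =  - 661662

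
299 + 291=590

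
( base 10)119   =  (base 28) 47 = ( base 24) 4N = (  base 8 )167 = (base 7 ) 230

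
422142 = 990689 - 568547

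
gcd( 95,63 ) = 1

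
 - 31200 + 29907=-1293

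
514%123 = 22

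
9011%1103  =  187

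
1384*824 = 1140416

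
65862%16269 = 786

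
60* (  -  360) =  - 21600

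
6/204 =1/34 = 0.03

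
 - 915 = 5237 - 6152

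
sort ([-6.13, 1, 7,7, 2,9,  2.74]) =[-6.13, 1, 2, 2.74, 7, 7,9] 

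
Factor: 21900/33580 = 3^1*5^1*23^( - 1 ) = 15/23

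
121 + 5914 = 6035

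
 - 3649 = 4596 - 8245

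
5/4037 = 5/4037 = 0.00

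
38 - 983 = -945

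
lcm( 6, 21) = 42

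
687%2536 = 687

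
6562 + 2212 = 8774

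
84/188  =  21/47 = 0.45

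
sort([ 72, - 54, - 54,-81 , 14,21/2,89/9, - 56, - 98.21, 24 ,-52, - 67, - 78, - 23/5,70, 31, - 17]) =[- 98.21, - 81, - 78,-67 ,  -  56 , - 54, - 54, - 52, - 17,-23/5, 89/9 , 21/2,14, 24, 31, 70, 72]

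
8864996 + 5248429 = 14113425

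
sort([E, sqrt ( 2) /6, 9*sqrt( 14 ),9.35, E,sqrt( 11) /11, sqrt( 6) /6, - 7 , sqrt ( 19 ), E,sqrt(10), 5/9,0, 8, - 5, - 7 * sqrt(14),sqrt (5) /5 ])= [ - 7 * sqrt(14) , - 7, -5, 0, sqrt(2 )/6, sqrt (11) /11, sqrt( 6) /6, sqrt( 5) /5,5/9, E, E,E, sqrt( 10), sqrt ( 19) , 8, 9.35, 9*sqrt( 14 )]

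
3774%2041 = 1733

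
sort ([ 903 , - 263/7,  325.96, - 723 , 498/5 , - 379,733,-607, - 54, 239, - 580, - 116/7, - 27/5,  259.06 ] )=[ - 723, - 607,-580, - 379, - 54 , - 263/7, - 116/7, - 27/5,498/5,239,  259.06 , 325.96, 733,903 ] 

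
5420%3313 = 2107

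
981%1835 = 981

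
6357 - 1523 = 4834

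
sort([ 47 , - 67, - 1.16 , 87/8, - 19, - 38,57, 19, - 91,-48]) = [ - 91, - 67 , - 48 ,-38 , - 19,  -  1.16,87/8, 19,47,57 ]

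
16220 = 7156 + 9064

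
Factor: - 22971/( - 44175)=5^( - 2 ) * 13^1 = 13/25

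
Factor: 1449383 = 13^1*111491^1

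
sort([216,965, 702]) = [ 216, 702, 965]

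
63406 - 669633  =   - 606227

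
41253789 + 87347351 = 128601140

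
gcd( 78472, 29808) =8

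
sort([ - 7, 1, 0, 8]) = [ -7, 0,1, 8] 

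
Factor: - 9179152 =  - 2^4*563^1*1019^1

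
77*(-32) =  - 2464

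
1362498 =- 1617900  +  2980398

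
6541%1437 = 793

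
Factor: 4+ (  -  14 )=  - 10 = - 2^1*5^1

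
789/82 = 9 + 51/82 = 9.62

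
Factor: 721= 7^1*103^1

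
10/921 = 10/921 = 0.01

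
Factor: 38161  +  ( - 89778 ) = -71^1*727^1=- 51617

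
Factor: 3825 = 3^2 * 5^2 * 17^1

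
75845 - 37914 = 37931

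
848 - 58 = 790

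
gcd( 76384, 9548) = 9548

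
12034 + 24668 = 36702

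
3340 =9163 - 5823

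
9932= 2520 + 7412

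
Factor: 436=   2^2*109^1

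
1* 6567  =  6567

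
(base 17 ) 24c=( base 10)658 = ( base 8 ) 1222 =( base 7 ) 1630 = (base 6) 3014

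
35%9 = 8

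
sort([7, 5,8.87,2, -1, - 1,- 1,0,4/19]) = [ - 1, - 1, - 1 , 0,  4/19, 2, 5 , 7, 8.87 ] 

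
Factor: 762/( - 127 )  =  - 2^1 * 3^1= - 6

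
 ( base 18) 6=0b110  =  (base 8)6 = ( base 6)10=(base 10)6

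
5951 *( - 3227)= - 19203877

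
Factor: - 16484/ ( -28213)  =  2^2*13^1 *89^(-1 )= 52/89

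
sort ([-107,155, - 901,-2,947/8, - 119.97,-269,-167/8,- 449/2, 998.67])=[ - 901, - 269,-449/2, - 119.97,  -  107,-167/8,- 2,  947/8, 155, 998.67]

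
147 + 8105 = 8252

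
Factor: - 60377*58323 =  - 3521367771 = -3^1*173^1*349^1 * 19441^1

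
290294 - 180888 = 109406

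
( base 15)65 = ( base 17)5a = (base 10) 95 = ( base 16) 5F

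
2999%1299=401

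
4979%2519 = 2460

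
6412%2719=974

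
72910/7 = 72910/7 = 10415.71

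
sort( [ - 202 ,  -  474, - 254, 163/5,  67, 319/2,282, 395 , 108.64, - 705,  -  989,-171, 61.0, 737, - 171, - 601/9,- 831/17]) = [ - 989,-705, - 474, - 254, - 202, - 171, - 171,-601/9, - 831/17,163/5, 61.0, 67, 108.64,319/2,282,395,737] 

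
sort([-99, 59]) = [ - 99, 59] 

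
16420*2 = 32840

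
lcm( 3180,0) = 0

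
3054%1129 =796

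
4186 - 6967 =-2781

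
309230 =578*535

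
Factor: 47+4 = 3^1*17^1 = 51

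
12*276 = 3312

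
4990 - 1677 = 3313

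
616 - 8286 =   -  7670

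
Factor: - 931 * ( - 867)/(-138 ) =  - 2^(-1 )*7^2* 17^2*19^1 *23^( - 1) = - 269059/46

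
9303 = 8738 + 565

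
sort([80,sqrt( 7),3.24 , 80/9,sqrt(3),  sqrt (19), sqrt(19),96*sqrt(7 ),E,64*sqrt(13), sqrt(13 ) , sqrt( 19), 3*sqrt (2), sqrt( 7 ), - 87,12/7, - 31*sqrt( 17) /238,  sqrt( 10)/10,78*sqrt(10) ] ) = [- 87,-31*sqrt(17)/238, sqrt(10) /10,12/7, sqrt( 3),sqrt(  7),  sqrt( 7),  E, 3.24 , sqrt ( 13), 3*sqrt( 2),sqrt(19 ),sqrt(19) , sqrt(19),80/9 , 80,64*sqrt(13),78*sqrt ( 10 ),96 * sqrt(7 )] 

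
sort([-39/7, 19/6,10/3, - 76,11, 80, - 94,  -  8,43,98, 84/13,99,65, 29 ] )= [ - 94,- 76, - 8,-39/7,  19/6,10/3,84/13,11,29,43,65,80,98,99] 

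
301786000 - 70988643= 230797357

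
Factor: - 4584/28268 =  - 6/37 = -2^1 *3^1*37^(  -  1 ) 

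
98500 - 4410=94090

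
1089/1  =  1089 = 1089.00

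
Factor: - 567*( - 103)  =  3^4*7^1*103^1  =  58401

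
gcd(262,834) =2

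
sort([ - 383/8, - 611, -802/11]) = [ - 611, - 802/11, - 383/8]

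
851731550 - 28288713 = 823442837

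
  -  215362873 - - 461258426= 245895553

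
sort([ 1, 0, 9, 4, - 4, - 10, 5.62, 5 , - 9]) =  [ - 10, -9, - 4, 0, 1,4,  5, 5.62, 9 ] 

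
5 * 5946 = 29730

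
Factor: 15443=15443^1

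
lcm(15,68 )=1020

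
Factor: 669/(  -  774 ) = -223/258 = - 2^ (  -  1)*3^ (  -  1)*43^ (  -  1)*223^1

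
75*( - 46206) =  - 3465450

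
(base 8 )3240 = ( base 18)544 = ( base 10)1696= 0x6a0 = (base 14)892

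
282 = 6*47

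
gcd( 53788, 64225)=7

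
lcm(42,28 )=84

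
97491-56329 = 41162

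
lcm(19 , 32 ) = 608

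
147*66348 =9753156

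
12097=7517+4580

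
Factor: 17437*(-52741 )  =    -  7^1*13^1 * 47^1*53^1*4057^1= - 919644817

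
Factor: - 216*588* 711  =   - 90302688 = -  2^5 * 3^6*7^2*79^1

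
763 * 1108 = 845404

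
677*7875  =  5331375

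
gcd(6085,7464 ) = 1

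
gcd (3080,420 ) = 140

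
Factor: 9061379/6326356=2^( -2)*23^1*31^( - 1)*79^1*163^( - 1 ) * 313^( - 1 )*4987^1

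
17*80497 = 1368449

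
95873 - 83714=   12159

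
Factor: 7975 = 5^2*11^1*29^1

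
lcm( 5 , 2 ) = 10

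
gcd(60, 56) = 4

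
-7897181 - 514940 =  - 8412121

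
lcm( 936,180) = 4680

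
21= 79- 58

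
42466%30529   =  11937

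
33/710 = 33/710 = 0.05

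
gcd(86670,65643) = 3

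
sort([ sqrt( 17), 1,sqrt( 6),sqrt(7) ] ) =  [1 , sqrt ( 6 ),sqrt(7), sqrt( 17)]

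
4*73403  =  293612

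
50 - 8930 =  - 8880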